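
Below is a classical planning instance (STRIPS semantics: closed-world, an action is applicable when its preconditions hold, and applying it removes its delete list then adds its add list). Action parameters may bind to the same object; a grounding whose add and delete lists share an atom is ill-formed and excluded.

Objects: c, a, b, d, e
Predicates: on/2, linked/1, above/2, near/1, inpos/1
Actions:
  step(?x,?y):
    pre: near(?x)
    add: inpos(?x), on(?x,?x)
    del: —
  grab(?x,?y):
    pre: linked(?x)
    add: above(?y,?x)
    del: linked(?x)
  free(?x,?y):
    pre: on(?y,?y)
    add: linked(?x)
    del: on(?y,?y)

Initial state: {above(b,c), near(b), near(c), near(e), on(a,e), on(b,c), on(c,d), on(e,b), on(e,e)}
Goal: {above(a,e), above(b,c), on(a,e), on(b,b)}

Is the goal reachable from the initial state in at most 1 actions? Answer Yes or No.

No

1. step(b,c)  →  {above(b,c), inpos(b), near(b), near(c), near(e), on(a,e), on(b,b), on(b,c), on(c,d), on(e,b), on(e,e)}
2. free(e,e)  →  {above(b,c), inpos(b), linked(e), near(b), near(c), near(e), on(a,e), on(b,b), on(b,c), on(c,d), on(e,b)}
3. grab(e,a)  →  {above(a,e), above(b,c), inpos(b), near(b), near(c), near(e), on(a,e), on(b,b), on(b,c), on(c,d), on(e,b)}
optimal plan length = 3; 3 > 1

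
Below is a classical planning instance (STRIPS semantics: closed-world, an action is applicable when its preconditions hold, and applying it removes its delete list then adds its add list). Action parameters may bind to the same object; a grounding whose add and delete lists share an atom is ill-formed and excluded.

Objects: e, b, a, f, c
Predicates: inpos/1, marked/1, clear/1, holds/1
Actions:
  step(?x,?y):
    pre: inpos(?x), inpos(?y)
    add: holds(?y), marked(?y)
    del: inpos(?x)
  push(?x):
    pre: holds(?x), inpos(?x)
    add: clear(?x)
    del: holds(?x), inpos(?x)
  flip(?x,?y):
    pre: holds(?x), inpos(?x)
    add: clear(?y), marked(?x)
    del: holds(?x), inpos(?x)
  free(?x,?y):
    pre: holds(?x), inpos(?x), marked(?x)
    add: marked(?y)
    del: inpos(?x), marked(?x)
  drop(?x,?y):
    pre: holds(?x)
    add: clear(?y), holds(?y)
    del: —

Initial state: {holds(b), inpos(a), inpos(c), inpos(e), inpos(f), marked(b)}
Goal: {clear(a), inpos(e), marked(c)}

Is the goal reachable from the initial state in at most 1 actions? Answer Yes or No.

No

1. step(a,c)  →  {holds(b), holds(c), inpos(c), inpos(e), inpos(f), marked(b), marked(c)}
2. flip(c,a)  →  {clear(a), holds(b), inpos(e), inpos(f), marked(b), marked(c)}
optimal plan length = 2; 2 > 1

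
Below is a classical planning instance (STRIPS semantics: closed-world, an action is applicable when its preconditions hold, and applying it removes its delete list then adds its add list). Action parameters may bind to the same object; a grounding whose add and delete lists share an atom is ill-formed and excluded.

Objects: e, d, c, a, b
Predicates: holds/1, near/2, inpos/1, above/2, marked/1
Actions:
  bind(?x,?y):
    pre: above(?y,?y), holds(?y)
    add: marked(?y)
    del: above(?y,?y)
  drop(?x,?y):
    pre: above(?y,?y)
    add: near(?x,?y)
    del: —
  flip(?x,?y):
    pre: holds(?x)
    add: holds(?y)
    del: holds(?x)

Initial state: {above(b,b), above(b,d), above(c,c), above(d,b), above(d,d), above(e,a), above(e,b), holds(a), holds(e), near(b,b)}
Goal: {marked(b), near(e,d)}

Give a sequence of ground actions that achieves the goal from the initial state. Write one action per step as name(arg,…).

1. drop(e,d)  →  {above(b,b), above(b,d), above(c,c), above(d,b), above(d,d), above(e,a), above(e,b), holds(a), holds(e), near(b,b), near(e,d)}
2. flip(e,b)  →  {above(b,b), above(b,d), above(c,c), above(d,b), above(d,d), above(e,a), above(e,b), holds(a), holds(b), near(b,b), near(e,d)}
3. bind(e,b)  →  {above(b,d), above(c,c), above(d,b), above(d,d), above(e,a), above(e,b), holds(a), holds(b), marked(b), near(b,b), near(e,d)}

drop(e,d); flip(e,b); bind(e,b)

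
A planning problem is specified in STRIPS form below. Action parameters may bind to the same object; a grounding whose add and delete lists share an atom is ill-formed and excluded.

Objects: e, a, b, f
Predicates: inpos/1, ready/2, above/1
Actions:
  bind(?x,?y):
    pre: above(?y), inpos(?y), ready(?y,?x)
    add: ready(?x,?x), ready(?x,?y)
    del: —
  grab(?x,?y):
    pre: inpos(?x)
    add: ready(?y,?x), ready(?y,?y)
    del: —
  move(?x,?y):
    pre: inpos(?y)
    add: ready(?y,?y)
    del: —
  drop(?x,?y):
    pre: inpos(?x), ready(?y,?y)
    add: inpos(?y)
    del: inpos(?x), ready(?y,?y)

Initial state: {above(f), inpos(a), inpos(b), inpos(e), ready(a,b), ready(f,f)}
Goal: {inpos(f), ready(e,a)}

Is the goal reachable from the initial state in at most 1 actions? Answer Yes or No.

1. grab(a,e)  →  {above(f), inpos(a), inpos(b), inpos(e), ready(a,b), ready(e,a), ready(e,e), ready(f,f)}
2. drop(e,f)  →  {above(f), inpos(a), inpos(b), inpos(f), ready(a,b), ready(e,a), ready(e,e)}
optimal plan length = 2; 2 > 1

No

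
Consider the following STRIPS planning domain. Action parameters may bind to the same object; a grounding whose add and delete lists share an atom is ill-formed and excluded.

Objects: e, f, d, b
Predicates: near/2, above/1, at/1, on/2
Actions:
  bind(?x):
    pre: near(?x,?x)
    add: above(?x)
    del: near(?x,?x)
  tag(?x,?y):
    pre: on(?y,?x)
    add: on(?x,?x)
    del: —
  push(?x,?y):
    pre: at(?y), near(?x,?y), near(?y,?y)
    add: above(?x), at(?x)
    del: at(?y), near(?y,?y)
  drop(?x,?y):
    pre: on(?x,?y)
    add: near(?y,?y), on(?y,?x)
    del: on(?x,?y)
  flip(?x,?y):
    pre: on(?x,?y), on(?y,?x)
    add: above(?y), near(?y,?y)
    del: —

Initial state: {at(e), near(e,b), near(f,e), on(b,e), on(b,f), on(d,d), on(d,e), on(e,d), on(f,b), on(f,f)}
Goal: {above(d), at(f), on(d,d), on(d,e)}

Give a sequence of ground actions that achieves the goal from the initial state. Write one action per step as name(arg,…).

1. drop(b,e)  →  {at(e), near(e,b), near(e,e), near(f,e), on(b,f), on(d,d), on(d,e), on(e,b), on(e,d), on(f,b), on(f,f)}
2. push(f,e)  →  {above(f), at(f), near(e,b), near(f,e), on(b,f), on(d,d), on(d,e), on(e,b), on(e,d), on(f,b), on(f,f)}
3. flip(e,d)  →  {above(d), above(f), at(f), near(d,d), near(e,b), near(f,e), on(b,f), on(d,d), on(d,e), on(e,b), on(e,d), on(f,b), on(f,f)}

drop(b,e); push(f,e); flip(e,d)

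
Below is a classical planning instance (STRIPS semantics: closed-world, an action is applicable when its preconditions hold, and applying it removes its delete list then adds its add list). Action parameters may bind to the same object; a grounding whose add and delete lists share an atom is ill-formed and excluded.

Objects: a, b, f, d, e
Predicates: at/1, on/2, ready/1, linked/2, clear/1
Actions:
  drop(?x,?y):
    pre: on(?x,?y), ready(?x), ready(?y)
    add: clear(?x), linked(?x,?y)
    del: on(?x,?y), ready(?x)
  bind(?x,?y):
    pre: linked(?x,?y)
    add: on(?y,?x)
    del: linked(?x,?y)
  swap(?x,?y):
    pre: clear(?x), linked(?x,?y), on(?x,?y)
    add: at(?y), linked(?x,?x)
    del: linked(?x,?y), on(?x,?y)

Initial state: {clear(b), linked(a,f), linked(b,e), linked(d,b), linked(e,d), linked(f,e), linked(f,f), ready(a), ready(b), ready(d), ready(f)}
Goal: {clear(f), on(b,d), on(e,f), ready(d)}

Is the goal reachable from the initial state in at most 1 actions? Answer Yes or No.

No

1. bind(a,f)  →  {clear(b), linked(b,e), linked(d,b), linked(e,d), linked(f,e), linked(f,f), on(f,a), ready(a), ready(b), ready(d), ready(f)}
2. drop(f,a)  →  {clear(b), clear(f), linked(b,e), linked(d,b), linked(e,d), linked(f,a), linked(f,e), linked(f,f), ready(a), ready(b), ready(d)}
3. bind(f,e)  →  {clear(b), clear(f), linked(b,e), linked(d,b), linked(e,d), linked(f,a), linked(f,f), on(e,f), ready(a), ready(b), ready(d)}
4. bind(d,b)  →  {clear(b), clear(f), linked(b,e), linked(e,d), linked(f,a), linked(f,f), on(b,d), on(e,f), ready(a), ready(b), ready(d)}
optimal plan length = 4; 4 > 1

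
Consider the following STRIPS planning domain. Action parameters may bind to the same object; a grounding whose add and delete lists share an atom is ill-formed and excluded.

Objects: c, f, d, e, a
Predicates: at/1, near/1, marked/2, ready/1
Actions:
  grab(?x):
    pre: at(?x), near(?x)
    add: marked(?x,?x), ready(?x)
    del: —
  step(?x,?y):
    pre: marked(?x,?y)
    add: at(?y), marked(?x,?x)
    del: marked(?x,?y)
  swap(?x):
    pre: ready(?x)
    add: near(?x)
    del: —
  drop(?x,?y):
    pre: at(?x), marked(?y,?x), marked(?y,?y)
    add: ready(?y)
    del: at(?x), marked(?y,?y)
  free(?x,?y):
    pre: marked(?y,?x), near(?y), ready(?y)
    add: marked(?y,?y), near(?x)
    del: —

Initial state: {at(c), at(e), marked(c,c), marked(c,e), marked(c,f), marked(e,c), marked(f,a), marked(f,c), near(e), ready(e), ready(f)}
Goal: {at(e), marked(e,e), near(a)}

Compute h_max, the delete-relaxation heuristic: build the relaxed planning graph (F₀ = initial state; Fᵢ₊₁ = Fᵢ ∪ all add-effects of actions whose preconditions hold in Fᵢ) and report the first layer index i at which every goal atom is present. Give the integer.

2

F0 = init (11 atoms)
F1 = F0 ∪ {at(a), at(f), marked(e,e), marked(f,f), near(c), near(f), ready(c)}  (18 atoms)
F2 = F1 ∪ {near(a)}  (19 atoms)
goal ⊆ F2  ⇒  h_max = 2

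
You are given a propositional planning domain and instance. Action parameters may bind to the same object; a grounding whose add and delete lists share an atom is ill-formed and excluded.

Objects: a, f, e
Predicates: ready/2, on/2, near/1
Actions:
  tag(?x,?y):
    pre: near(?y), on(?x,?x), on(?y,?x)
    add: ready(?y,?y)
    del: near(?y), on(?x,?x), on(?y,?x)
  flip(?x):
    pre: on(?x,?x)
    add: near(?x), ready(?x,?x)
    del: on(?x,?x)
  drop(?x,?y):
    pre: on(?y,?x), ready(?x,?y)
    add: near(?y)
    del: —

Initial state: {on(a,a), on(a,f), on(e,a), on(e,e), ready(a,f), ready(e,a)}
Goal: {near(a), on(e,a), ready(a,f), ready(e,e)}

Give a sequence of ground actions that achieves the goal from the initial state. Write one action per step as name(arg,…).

flip(a); flip(e)

1. flip(a)  →  {near(a), on(a,f), on(e,a), on(e,e), ready(a,a), ready(a,f), ready(e,a)}
2. flip(e)  →  {near(a), near(e), on(a,f), on(e,a), ready(a,a), ready(a,f), ready(e,a), ready(e,e)}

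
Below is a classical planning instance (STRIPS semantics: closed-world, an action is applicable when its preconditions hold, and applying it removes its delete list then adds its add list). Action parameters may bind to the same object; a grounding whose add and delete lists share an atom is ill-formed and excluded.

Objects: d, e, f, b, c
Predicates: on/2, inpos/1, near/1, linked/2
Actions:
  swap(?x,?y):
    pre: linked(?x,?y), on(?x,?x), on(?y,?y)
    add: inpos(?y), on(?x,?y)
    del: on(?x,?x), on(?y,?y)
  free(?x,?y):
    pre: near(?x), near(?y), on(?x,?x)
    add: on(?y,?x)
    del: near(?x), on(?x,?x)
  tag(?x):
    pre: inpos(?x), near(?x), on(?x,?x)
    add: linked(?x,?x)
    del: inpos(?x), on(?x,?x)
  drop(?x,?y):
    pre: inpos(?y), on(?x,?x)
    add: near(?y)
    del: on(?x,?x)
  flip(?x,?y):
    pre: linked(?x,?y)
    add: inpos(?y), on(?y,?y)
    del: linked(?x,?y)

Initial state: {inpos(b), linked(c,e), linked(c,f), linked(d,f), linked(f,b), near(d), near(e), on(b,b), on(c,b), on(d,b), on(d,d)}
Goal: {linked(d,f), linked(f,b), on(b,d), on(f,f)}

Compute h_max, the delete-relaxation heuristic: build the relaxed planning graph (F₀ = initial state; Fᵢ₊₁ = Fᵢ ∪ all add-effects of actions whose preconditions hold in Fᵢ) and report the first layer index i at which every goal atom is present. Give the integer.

F0 = init (11 atoms)
F1 = F0 ∪ {inpos(e), inpos(f), near(b), on(e,d), on(e,e), on(f,f)}  (17 atoms)
F2 = F1 ∪ {linked(b,b), linked(e,e), near(f), on(b,d), on(b,e), on(d,e), on(d,f), on(e,b), on(f,b)}  (26 atoms)
goal ⊆ F2  ⇒  h_max = 2

2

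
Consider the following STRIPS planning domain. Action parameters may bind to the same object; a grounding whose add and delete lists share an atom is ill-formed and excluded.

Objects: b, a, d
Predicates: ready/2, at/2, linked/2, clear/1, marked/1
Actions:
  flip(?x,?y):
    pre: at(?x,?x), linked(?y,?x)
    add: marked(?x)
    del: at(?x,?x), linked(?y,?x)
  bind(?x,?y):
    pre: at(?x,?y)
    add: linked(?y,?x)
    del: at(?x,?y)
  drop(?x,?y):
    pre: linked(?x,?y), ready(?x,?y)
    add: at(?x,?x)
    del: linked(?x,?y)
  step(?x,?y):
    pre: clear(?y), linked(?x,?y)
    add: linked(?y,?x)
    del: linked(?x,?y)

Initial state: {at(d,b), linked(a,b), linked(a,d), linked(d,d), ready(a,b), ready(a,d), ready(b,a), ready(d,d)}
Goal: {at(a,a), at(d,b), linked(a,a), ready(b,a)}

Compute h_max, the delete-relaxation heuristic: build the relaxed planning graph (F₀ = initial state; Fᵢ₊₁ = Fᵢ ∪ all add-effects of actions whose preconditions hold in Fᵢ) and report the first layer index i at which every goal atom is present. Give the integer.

2

F0 = init (8 atoms)
F1 = F0 ∪ {at(a,a), at(d,d), linked(b,d)}  (11 atoms)
F2 = F1 ∪ {linked(a,a), marked(d)}  (13 atoms)
goal ⊆ F2  ⇒  h_max = 2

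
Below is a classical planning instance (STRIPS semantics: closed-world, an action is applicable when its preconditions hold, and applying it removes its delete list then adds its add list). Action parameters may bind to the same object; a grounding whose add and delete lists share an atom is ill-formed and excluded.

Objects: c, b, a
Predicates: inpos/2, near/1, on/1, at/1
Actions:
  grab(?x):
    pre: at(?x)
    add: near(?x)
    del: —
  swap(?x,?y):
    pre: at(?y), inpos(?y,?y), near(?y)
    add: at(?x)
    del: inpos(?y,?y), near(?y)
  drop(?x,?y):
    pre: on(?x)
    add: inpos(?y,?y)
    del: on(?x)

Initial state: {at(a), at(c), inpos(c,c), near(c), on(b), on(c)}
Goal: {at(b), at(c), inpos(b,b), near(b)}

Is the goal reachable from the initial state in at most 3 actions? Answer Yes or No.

Yes

1. swap(b,c)  →  {at(a), at(b), at(c), on(b), on(c)}
2. grab(b)  →  {at(a), at(b), at(c), near(b), on(b), on(c)}
3. drop(c,b)  →  {at(a), at(b), at(c), inpos(b,b), near(b), on(b)}
optimal plan length = 3; 3 ≤ 3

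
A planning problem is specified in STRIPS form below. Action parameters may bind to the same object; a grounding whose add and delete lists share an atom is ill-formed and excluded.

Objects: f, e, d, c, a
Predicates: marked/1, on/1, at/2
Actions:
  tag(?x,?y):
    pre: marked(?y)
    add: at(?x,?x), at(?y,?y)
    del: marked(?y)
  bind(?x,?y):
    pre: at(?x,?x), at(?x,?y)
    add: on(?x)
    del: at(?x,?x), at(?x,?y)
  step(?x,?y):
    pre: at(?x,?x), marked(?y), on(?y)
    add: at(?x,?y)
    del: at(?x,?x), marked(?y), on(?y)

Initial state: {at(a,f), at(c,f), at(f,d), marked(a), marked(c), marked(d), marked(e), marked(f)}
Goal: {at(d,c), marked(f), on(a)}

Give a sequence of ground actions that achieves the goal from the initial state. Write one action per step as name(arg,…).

1. tag(f,d)  →  {at(a,f), at(c,f), at(d,d), at(f,d), at(f,f), marked(a), marked(c), marked(e), marked(f)}
2. tag(c,a)  →  {at(a,a), at(a,f), at(c,c), at(c,f), at(d,d), at(f,d), at(f,f), marked(c), marked(e), marked(f)}
3. bind(c,f)  →  {at(a,a), at(a,f), at(d,d), at(f,d), at(f,f), marked(c), marked(e), marked(f), on(c)}
4. bind(a,f)  →  {at(d,d), at(f,d), at(f,f), marked(c), marked(e), marked(f), on(a), on(c)}
5. step(d,c)  →  {at(d,c), at(f,d), at(f,f), marked(e), marked(f), on(a)}

tag(f,d); tag(c,a); bind(c,f); bind(a,f); step(d,c)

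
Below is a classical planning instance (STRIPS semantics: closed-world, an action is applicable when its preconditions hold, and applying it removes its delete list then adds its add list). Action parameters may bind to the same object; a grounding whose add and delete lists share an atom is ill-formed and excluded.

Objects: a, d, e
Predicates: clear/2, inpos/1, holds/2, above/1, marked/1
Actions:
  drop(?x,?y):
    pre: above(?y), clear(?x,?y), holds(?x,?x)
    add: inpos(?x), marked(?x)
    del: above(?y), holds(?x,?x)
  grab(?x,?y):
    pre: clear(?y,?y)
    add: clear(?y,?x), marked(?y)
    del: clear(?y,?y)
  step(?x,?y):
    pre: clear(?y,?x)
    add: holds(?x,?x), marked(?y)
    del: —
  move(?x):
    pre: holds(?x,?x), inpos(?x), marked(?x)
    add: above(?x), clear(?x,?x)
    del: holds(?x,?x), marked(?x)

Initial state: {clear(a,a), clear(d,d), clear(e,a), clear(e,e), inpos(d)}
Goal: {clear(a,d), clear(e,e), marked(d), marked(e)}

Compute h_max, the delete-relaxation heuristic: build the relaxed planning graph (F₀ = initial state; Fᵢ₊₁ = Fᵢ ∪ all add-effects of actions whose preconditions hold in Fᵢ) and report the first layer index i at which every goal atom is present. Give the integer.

1

F0 = init (5 atoms)
F1 = F0 ∪ {clear(a,d), clear(a,e), clear(d,a), clear(d,e), clear(e,d), holds(a,a), holds(d,d), holds(e,e), marked(a), marked(d), marked(e)}  (16 atoms)
goal ⊆ F1  ⇒  h_max = 1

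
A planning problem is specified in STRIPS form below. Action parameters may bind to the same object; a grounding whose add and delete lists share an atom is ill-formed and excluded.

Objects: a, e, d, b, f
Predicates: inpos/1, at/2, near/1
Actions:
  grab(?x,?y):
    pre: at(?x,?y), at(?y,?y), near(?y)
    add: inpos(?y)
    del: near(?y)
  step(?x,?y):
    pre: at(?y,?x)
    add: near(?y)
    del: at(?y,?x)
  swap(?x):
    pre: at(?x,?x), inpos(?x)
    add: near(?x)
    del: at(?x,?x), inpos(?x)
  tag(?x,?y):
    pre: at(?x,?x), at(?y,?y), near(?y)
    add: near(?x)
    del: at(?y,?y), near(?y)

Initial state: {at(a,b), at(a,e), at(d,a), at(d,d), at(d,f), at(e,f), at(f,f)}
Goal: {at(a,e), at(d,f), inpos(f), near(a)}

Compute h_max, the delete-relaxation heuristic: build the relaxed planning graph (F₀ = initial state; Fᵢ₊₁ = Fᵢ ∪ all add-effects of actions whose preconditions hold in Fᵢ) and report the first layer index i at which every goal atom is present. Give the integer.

F0 = init (7 atoms)
F1 = F0 ∪ {near(a), near(d), near(e), near(f)}  (11 atoms)
F2 = F1 ∪ {inpos(d), inpos(f)}  (13 atoms)
goal ⊆ F2  ⇒  h_max = 2

2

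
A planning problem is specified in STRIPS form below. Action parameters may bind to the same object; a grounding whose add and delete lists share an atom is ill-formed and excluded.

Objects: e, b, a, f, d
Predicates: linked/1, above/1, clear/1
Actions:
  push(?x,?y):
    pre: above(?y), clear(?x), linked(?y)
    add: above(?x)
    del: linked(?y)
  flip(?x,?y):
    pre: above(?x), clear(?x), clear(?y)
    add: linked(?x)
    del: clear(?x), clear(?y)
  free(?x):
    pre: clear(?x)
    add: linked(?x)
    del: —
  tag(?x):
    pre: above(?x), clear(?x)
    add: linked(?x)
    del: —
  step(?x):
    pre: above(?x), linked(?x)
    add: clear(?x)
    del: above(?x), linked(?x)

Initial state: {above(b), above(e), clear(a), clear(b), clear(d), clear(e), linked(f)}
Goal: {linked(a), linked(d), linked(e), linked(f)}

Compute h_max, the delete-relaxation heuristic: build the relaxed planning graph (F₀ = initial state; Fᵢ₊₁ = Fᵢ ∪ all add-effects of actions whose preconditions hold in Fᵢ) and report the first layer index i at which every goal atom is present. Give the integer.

F0 = init (7 atoms)
F1 = F0 ∪ {linked(a), linked(b), linked(d), linked(e)}  (11 atoms)
goal ⊆ F1  ⇒  h_max = 1

1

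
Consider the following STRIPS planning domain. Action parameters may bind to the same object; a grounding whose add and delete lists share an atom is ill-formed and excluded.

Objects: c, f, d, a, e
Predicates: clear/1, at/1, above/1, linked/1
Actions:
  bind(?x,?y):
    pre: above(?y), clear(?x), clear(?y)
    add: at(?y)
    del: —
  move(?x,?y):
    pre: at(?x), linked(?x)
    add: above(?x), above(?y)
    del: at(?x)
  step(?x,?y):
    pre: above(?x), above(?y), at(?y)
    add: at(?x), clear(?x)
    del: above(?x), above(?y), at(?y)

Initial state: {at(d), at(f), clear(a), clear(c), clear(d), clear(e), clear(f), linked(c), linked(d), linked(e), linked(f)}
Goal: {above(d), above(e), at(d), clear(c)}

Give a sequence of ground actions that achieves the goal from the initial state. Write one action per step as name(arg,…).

1. move(d,e)  →  {above(d), above(e), at(f), clear(a), clear(c), clear(d), clear(e), clear(f), linked(c), linked(d), linked(e), linked(f)}
2. bind(c,d)  →  {above(d), above(e), at(d), at(f), clear(a), clear(c), clear(d), clear(e), clear(f), linked(c), linked(d), linked(e), linked(f)}

move(d,e); bind(c,d)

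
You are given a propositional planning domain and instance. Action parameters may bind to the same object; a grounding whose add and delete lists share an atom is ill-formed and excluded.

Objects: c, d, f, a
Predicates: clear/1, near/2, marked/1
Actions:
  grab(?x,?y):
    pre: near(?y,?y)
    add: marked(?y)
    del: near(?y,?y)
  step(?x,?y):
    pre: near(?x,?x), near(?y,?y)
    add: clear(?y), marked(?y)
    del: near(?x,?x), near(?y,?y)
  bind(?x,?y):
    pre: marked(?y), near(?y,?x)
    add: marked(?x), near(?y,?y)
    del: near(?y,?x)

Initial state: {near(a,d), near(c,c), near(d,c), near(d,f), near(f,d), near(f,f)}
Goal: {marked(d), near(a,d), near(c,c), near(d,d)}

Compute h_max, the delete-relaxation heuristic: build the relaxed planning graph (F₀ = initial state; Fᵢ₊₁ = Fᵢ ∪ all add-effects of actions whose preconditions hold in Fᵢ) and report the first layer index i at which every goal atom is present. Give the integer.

F0 = init (6 atoms)
F1 = F0 ∪ {clear(c), clear(f), marked(c), marked(f)}  (10 atoms)
F2 = F1 ∪ {marked(d)}  (11 atoms)
F3 = F2 ∪ {near(d,d)}  (12 atoms)
goal ⊆ F3  ⇒  h_max = 3

3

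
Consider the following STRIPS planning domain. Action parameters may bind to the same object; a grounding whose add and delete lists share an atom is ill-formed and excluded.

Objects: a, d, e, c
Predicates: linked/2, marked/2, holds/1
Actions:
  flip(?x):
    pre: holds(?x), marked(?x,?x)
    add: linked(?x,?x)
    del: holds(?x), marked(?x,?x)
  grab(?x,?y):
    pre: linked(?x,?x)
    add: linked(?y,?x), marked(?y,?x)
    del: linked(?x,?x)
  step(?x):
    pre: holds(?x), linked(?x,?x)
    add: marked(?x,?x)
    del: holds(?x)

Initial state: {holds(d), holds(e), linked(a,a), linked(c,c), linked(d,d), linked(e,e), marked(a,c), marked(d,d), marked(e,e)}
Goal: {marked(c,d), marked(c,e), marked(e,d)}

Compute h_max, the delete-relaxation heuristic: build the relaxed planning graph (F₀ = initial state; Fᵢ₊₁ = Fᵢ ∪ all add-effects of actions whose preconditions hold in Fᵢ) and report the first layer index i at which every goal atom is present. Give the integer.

F0 = init (9 atoms)
F1 = F0 ∪ {linked(a,c), linked(a,d), linked(a,e), linked(c,a), linked(c,d), linked(c,e), linked(d,a), linked(d,c), linked(d,e), linked(e,a), linked(e,c), linked(e,d), marked(a,d), marked(a,e), marked(c,a), marked(c,d), marked(c,e), marked(d,a), marked(d,c), marked(d,e), marked(e,a), marked(e,c), marked(e,d)}  (32 atoms)
goal ⊆ F1  ⇒  h_max = 1

1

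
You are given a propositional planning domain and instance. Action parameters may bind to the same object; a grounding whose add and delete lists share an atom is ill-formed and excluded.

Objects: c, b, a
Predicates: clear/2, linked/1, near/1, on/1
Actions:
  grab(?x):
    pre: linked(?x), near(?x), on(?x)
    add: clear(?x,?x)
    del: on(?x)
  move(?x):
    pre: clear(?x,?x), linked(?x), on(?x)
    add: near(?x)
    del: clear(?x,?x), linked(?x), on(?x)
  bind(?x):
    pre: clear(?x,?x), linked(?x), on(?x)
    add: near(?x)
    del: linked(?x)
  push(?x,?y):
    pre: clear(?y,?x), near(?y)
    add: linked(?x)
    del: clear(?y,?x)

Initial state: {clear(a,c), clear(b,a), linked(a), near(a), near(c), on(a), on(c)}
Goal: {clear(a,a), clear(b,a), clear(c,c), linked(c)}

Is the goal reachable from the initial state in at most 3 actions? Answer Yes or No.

1. grab(a)  →  {clear(a,a), clear(a,c), clear(b,a), linked(a), near(a), near(c), on(c)}
2. push(c,a)  →  {clear(a,a), clear(b,a), linked(a), linked(c), near(a), near(c), on(c)}
3. grab(c)  →  {clear(a,a), clear(b,a), clear(c,c), linked(a), linked(c), near(a), near(c)}
optimal plan length = 3; 3 ≤ 3

Yes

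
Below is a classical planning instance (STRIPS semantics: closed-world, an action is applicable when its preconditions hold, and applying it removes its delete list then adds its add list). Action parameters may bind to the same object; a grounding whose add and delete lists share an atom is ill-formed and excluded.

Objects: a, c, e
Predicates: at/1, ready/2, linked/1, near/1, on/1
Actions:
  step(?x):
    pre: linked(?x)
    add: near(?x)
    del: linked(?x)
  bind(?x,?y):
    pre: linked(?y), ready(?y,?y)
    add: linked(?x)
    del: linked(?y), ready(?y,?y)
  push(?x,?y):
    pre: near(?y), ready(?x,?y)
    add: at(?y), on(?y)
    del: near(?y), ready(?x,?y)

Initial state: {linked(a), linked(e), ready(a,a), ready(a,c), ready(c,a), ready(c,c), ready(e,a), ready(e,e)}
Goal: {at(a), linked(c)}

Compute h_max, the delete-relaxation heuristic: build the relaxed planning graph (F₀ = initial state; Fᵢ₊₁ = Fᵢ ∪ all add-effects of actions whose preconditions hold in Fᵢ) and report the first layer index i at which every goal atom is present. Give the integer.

F0 = init (8 atoms)
F1 = F0 ∪ {linked(c), near(a), near(e)}  (11 atoms)
F2 = F1 ∪ {at(a), at(e), near(c), on(a), on(e)}  (16 atoms)
goal ⊆ F2  ⇒  h_max = 2

2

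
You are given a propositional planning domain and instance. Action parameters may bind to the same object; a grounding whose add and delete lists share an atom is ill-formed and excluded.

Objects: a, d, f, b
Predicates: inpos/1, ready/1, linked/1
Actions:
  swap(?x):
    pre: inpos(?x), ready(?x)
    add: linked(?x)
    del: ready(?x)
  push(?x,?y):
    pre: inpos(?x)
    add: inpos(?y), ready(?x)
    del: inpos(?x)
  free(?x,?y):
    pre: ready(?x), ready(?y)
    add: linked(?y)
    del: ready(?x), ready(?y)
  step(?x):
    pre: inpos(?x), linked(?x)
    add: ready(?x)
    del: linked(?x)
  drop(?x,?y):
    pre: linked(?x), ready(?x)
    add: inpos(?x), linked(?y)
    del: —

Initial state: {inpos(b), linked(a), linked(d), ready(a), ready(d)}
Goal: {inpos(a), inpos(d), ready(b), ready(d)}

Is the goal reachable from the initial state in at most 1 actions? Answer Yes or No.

No

1. push(b,a)  →  {inpos(a), linked(a), linked(d), ready(a), ready(b), ready(d)}
2. drop(d,a)  →  {inpos(a), inpos(d), linked(a), linked(d), ready(a), ready(b), ready(d)}
optimal plan length = 2; 2 > 1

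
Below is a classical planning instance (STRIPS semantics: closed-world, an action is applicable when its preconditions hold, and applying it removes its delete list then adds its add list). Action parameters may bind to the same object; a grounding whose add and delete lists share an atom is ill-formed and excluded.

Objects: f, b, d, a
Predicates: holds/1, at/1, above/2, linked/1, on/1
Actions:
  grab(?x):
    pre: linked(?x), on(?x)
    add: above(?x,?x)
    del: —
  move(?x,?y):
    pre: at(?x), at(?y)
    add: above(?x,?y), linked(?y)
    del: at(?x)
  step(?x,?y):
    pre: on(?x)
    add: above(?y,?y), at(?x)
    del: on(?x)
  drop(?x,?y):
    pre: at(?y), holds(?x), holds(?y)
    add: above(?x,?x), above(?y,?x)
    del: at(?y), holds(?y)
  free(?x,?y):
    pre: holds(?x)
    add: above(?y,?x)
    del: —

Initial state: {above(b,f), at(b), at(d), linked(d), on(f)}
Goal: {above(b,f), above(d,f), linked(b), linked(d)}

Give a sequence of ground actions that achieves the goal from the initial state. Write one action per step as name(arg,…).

1. move(b,b)  →  {above(b,b), above(b,f), at(d), linked(b), linked(d), on(f)}
2. step(f,f)  →  {above(b,b), above(b,f), above(f,f), at(d), at(f), linked(b), linked(d)}
3. move(d,f)  →  {above(b,b), above(b,f), above(d,f), above(f,f), at(f), linked(b), linked(d), linked(f)}

move(b,b); step(f,f); move(d,f)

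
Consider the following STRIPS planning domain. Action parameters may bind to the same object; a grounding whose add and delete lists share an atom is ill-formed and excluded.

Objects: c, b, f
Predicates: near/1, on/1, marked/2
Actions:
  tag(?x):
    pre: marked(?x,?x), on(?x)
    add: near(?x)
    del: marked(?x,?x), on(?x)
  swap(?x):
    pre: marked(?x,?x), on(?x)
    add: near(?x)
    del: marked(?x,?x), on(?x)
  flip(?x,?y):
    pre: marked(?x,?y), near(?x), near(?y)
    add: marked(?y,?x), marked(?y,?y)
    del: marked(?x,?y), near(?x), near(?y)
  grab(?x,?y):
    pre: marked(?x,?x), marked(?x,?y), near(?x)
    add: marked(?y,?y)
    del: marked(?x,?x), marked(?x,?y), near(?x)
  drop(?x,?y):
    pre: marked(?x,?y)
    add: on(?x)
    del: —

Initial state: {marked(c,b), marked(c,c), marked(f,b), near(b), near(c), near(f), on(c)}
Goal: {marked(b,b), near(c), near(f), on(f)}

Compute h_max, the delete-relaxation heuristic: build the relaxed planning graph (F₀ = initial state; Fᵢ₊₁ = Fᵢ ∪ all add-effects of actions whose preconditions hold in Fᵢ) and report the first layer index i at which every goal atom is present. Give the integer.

F0 = init (7 atoms)
F1 = F0 ∪ {marked(b,b), marked(b,c), marked(b,f), on(f)}  (11 atoms)
goal ⊆ F1  ⇒  h_max = 1

1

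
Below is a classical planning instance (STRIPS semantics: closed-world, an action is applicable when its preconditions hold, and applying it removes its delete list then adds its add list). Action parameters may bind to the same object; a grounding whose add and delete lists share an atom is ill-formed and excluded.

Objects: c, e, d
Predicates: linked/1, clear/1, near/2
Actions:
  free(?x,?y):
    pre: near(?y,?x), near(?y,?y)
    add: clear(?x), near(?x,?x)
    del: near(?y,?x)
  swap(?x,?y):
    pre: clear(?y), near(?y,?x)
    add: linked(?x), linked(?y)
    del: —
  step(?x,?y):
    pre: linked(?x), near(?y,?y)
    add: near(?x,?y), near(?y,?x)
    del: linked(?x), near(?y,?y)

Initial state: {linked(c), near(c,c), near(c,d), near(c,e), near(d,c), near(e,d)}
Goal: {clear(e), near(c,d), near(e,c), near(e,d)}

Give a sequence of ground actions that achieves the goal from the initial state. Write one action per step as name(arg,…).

free(e,c); step(c,e)

1. free(e,c)  →  {clear(e), linked(c), near(c,c), near(c,d), near(d,c), near(e,d), near(e,e)}
2. step(c,e)  →  {clear(e), near(c,c), near(c,d), near(c,e), near(d,c), near(e,c), near(e,d)}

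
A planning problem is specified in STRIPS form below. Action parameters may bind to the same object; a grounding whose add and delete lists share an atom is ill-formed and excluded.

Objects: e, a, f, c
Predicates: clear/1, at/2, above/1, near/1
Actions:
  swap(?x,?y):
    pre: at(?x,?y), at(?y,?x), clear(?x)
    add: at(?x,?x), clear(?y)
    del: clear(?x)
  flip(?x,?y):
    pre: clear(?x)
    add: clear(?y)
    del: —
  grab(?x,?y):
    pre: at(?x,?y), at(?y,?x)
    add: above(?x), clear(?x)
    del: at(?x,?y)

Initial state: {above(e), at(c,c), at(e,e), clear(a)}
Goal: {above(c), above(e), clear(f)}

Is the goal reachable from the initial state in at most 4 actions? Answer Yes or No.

1. flip(a,f)  →  {above(e), at(c,c), at(e,e), clear(a), clear(f)}
2. grab(c,c)  →  {above(c), above(e), at(e,e), clear(a), clear(c), clear(f)}
optimal plan length = 2; 2 ≤ 4

Yes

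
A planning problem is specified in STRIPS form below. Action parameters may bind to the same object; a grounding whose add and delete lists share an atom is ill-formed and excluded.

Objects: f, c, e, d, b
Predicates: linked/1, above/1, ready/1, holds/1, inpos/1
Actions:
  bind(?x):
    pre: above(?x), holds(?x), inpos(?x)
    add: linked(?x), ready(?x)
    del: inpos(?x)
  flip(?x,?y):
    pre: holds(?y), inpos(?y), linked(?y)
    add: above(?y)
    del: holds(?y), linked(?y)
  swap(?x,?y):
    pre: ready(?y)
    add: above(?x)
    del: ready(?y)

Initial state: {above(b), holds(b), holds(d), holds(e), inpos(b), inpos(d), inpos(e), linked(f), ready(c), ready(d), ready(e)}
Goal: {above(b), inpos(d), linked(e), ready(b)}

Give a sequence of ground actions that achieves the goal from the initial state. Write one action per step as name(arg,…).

1. bind(b)  →  {above(b), holds(b), holds(d), holds(e), inpos(d), inpos(e), linked(b), linked(f), ready(b), ready(c), ready(d), ready(e)}
2. swap(e,c)  →  {above(b), above(e), holds(b), holds(d), holds(e), inpos(d), inpos(e), linked(b), linked(f), ready(b), ready(d), ready(e)}
3. bind(e)  →  {above(b), above(e), holds(b), holds(d), holds(e), inpos(d), linked(b), linked(e), linked(f), ready(b), ready(d), ready(e)}

bind(b); swap(e,c); bind(e)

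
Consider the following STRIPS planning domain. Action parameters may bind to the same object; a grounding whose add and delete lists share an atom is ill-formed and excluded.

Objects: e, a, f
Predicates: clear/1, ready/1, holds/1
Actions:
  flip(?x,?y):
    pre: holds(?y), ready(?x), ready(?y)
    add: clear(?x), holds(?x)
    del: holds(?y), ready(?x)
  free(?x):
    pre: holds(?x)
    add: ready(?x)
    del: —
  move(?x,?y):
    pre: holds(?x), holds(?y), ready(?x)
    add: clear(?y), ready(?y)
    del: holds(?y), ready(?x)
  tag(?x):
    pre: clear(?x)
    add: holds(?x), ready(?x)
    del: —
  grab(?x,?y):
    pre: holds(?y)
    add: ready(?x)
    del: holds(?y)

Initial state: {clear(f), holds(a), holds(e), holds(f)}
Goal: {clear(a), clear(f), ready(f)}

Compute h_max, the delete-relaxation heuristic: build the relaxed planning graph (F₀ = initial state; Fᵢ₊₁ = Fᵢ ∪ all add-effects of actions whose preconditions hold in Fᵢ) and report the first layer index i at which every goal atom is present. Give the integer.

2

F0 = init (4 atoms)
F1 = F0 ∪ {ready(a), ready(e), ready(f)}  (7 atoms)
F2 = F1 ∪ {clear(a), clear(e)}  (9 atoms)
goal ⊆ F2  ⇒  h_max = 2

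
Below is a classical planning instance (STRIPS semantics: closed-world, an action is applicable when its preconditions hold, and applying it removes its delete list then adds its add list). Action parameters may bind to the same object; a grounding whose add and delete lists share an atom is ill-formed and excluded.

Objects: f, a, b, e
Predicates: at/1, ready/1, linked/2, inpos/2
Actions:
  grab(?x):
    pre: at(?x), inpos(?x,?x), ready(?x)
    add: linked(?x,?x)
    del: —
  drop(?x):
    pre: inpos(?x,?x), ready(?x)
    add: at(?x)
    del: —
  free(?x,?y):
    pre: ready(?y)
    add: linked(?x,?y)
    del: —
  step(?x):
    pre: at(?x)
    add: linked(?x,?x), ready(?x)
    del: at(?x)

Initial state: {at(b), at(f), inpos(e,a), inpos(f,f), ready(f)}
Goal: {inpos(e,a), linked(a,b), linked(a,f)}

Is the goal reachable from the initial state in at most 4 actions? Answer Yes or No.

Yes

1. free(a,f)  →  {at(b), at(f), inpos(e,a), inpos(f,f), linked(a,f), ready(f)}
2. step(b)  →  {at(f), inpos(e,a), inpos(f,f), linked(a,f), linked(b,b), ready(b), ready(f)}
3. free(a,b)  →  {at(f), inpos(e,a), inpos(f,f), linked(a,b), linked(a,f), linked(b,b), ready(b), ready(f)}
optimal plan length = 3; 3 ≤ 4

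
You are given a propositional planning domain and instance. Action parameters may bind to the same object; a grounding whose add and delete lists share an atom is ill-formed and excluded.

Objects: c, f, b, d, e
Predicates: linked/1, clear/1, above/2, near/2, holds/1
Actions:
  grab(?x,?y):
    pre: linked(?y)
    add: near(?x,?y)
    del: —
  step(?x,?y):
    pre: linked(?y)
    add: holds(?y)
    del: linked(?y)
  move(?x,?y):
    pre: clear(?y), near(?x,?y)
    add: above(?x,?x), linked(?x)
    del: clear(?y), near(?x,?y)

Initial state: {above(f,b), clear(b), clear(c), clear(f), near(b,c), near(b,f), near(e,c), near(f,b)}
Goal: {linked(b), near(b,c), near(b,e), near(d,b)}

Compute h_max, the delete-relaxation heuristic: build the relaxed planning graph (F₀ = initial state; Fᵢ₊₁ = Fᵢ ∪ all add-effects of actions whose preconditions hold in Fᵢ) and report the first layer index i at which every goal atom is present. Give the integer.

2

F0 = init (8 atoms)
F1 = F0 ∪ {above(b,b), above(e,e), above(f,f), linked(b), linked(e), linked(f)}  (14 atoms)
F2 = F1 ∪ {holds(b), holds(e), holds(f), near(b,b), near(b,e), near(c,b), near(c,e), near(c,f), near(d,b), near(d,e), near(d,f), near(e,b), near(e,e), near(e,f), near(f,e), near(f,f)}  (30 atoms)
goal ⊆ F2  ⇒  h_max = 2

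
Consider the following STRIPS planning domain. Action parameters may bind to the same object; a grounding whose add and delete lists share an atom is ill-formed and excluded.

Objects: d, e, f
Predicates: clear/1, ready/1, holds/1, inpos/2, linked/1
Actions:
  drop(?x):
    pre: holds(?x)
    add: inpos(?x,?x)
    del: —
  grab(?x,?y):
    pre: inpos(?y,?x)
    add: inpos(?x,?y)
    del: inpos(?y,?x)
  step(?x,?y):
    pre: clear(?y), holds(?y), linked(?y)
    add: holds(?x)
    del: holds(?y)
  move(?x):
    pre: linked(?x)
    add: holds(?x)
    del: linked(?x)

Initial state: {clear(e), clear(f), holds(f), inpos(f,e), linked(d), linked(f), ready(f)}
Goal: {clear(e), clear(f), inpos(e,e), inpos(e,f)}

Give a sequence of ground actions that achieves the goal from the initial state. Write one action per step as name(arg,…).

1. grab(e,f)  →  {clear(e), clear(f), holds(f), inpos(e,f), linked(d), linked(f), ready(f)}
2. step(e,f)  →  {clear(e), clear(f), holds(e), inpos(e,f), linked(d), linked(f), ready(f)}
3. drop(e)  →  {clear(e), clear(f), holds(e), inpos(e,e), inpos(e,f), linked(d), linked(f), ready(f)}

grab(e,f); step(e,f); drop(e)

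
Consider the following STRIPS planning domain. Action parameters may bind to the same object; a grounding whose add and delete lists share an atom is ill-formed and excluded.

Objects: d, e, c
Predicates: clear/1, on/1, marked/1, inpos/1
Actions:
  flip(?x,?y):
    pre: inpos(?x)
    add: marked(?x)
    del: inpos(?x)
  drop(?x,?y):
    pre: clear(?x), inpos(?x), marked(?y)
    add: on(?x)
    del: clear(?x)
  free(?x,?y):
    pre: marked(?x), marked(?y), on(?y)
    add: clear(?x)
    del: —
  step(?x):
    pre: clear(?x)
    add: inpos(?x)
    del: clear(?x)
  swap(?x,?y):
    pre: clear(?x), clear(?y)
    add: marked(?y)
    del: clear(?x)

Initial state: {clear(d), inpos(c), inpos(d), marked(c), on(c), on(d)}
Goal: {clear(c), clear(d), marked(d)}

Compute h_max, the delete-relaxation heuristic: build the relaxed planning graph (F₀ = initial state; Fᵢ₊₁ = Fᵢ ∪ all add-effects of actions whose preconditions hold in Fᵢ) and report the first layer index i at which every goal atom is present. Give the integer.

1

F0 = init (6 atoms)
F1 = F0 ∪ {clear(c), marked(d)}  (8 atoms)
goal ⊆ F1  ⇒  h_max = 1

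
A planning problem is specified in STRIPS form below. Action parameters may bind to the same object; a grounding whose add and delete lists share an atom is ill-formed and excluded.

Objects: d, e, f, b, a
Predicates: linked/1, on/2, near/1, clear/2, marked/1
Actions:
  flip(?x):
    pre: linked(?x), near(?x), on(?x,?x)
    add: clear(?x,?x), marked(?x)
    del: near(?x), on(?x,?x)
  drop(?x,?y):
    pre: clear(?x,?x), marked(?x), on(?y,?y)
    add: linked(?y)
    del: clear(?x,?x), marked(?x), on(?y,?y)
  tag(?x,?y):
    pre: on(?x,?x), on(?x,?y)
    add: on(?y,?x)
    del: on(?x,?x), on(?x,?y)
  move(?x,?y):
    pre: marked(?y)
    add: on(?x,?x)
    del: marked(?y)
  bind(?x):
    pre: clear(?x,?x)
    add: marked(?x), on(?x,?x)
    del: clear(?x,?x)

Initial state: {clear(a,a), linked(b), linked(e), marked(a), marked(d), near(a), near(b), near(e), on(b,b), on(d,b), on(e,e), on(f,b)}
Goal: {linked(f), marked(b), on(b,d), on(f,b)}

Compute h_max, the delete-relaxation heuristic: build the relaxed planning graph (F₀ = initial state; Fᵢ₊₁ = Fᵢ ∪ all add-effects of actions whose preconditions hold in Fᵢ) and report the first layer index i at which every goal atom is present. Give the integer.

2

F0 = init (12 atoms)
F1 = F0 ∪ {clear(b,b), clear(e,e), marked(b), marked(e), on(a,a), on(d,d), on(f,f)}  (19 atoms)
F2 = F1 ∪ {linked(a), linked(d), linked(f), on(b,d), on(b,f)}  (24 atoms)
goal ⊆ F2  ⇒  h_max = 2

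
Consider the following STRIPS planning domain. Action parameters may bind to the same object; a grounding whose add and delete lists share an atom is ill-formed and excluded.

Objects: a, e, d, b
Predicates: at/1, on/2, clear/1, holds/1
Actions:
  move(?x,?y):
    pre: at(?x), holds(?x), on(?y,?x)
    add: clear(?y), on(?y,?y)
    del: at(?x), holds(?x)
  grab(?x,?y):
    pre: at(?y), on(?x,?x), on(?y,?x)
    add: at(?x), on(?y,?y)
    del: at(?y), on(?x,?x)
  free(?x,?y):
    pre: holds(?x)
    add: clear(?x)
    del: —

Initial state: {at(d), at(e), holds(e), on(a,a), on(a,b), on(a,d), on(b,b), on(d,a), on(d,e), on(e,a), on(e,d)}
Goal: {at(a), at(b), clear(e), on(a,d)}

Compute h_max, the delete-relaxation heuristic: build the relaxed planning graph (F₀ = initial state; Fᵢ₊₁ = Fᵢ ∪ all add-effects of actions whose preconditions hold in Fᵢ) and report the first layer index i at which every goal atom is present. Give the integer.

2

F0 = init (11 atoms)
F1 = F0 ∪ {at(a), clear(d), clear(e), on(d,d), on(e,e)}  (16 atoms)
F2 = F1 ∪ {at(b)}  (17 atoms)
goal ⊆ F2  ⇒  h_max = 2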